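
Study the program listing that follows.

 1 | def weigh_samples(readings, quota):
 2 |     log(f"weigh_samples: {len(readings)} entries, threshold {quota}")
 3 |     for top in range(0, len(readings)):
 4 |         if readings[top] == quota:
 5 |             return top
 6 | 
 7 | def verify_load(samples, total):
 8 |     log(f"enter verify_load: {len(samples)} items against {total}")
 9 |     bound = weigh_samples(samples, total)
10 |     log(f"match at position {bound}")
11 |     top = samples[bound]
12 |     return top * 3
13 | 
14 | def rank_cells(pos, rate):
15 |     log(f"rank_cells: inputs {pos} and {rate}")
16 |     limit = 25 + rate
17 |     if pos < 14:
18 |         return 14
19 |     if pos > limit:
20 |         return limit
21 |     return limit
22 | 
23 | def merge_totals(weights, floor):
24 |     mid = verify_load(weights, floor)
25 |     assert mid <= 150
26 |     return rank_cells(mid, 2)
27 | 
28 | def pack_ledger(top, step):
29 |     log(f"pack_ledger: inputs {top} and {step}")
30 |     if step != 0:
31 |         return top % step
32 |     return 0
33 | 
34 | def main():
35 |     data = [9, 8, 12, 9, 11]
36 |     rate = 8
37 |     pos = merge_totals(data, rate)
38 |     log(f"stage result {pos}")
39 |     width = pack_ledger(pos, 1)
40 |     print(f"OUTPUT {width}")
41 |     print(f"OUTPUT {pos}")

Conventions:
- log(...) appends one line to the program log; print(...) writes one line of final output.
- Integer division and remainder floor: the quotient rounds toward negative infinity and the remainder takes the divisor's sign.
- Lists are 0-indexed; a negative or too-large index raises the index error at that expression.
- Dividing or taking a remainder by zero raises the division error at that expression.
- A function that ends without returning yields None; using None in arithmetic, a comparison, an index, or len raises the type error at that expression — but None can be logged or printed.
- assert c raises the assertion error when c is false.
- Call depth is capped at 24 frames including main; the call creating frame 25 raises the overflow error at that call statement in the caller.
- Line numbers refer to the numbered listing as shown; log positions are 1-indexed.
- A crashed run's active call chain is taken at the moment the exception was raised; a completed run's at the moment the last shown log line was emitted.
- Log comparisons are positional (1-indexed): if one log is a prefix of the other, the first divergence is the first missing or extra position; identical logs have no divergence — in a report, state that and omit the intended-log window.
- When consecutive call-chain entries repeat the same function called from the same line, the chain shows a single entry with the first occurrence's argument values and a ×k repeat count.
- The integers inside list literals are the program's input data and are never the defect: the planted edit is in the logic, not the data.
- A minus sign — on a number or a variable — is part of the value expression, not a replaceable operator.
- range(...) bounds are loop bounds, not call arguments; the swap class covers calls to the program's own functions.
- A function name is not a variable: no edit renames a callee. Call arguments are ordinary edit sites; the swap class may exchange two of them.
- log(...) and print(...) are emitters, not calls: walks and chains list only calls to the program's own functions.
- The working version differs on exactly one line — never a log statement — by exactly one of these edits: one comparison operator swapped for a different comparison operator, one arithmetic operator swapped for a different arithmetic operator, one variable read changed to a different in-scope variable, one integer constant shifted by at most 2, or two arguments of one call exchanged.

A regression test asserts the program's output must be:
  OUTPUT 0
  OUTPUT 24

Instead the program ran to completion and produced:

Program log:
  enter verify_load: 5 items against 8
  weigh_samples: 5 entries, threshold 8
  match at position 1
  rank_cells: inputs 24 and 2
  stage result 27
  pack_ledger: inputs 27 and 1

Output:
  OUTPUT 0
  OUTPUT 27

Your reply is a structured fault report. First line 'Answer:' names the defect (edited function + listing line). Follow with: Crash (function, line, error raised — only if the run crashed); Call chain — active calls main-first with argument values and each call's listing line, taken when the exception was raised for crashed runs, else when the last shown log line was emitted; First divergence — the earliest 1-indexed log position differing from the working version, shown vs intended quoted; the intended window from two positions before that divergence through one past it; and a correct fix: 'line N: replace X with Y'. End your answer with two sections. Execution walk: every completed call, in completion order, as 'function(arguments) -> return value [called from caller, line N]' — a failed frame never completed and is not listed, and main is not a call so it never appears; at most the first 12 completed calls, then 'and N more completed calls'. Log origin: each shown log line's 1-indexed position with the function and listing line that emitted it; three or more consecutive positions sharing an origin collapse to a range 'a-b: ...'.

Answer: the defect is in rank_cells at line 21.
Key observation: The log first diverges at position 5: the faulty run prints 'stage result 27' where the working version prints 'stage result 24'.
Call chain: main -> pack_ledger(27, 1) (called at line 39).
First divergence: position 5 — shown 'stage result 27', intended 'stage result 24'.
Intended log window:
  3: match at position 1
  4: rank_cells: inputs 24 and 2
  5: stage result 24
  6: pack_ledger: inputs 24 and 1
Execution walk:
  weigh_samples([9, 8, 12, 9, 11], 8) -> 1  [called from verify_load, line 9]
  verify_load([9, 8, 12, 9, 11], 8) -> 24  [called from merge_totals, line 24]
  rank_cells(24, 2) -> 27  [called from merge_totals, line 26]
  merge_totals([9, 8, 12, 9, 11], 8) -> 27  [called from main, line 37]
  pack_ledger(27, 1) -> 0  [called from main, line 39]
Log origins:
  1: logged in verify_load at line 8
  2: logged in weigh_samples at line 2
  3: logged in verify_load at line 10
  4: logged in rank_cells at line 15
  5: logged in main at line 38
  6: logged in pack_ledger at line 29
A correct fix: line 21: replace `limit` with `pos`.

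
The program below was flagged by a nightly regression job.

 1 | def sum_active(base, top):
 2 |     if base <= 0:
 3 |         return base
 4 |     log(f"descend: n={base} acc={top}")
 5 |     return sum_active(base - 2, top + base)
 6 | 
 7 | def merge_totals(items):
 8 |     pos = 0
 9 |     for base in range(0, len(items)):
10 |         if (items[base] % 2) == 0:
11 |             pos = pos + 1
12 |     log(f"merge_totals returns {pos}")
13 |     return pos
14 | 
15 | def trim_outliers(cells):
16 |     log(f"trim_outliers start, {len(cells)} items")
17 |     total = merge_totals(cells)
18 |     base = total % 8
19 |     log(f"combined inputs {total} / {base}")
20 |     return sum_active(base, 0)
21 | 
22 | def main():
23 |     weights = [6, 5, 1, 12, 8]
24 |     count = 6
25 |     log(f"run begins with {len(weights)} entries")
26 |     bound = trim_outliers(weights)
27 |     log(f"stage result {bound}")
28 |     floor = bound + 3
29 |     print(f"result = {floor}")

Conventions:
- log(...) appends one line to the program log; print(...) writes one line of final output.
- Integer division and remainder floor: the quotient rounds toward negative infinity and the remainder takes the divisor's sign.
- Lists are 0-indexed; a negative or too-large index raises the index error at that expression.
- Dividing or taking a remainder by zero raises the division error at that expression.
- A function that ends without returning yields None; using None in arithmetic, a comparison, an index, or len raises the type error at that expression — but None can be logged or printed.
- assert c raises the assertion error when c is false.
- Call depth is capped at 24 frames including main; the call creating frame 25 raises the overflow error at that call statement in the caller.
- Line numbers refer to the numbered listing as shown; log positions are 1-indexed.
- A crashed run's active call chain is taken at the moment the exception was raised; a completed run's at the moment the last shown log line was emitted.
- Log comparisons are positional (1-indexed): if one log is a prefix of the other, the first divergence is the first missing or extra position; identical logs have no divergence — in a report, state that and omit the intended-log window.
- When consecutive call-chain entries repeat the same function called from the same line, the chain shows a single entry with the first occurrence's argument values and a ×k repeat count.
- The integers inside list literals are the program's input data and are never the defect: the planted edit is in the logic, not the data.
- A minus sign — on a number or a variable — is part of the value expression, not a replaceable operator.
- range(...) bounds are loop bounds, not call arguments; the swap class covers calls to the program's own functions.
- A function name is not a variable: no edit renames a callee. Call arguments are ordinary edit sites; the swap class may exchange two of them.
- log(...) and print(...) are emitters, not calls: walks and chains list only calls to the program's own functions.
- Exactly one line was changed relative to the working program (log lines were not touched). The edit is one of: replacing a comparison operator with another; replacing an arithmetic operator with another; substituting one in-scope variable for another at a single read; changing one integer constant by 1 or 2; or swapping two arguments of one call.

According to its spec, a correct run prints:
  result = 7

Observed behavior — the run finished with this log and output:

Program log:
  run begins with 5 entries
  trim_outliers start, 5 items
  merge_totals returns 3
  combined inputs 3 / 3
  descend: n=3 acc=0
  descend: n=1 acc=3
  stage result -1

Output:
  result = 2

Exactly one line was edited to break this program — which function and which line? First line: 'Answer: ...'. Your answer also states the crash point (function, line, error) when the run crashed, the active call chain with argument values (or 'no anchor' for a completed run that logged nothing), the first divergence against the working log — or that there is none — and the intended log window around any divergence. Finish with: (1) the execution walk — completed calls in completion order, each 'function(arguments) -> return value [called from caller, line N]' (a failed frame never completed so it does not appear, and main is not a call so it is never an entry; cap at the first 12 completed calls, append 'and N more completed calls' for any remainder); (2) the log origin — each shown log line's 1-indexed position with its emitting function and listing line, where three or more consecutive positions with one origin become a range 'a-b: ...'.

Answer: the defect is in sum_active at line 3.
Core observation: The earliest visible damage is log position 7 — 'stage result -1' rather than the intended 'stage result 4'.
Call chain: main.
First divergence: at position 7 the run shows 'stage result -1' where the working version logs 'stage result 4'.
Intended log window:
  5: descend: n=3 acc=0
  6: descend: n=1 acc=3
  7: stage result 4
Execution walk:
  merge_totals([6, 5, 1, 12, 8]) -> 3  [called from trim_outliers, line 17]
  sum_active(-1, 4) -> -1  [called from sum_active, line 5]
  sum_active(1, 3) -> -1  [called from sum_active, line 5]
  sum_active(3, 0) -> -1  [called from trim_outliers, line 20]
  trim_outliers([6, 5, 1, 12, 8]) -> -1  [called from main, line 26]
Log origins:
  1: from main, line 25
  2: from trim_outliers, line 16
  3: from merge_totals, line 12
  4: from trim_outliers, line 19
  5: from sum_active, line 4
  6: from sum_active, line 4
  7: from main, line 27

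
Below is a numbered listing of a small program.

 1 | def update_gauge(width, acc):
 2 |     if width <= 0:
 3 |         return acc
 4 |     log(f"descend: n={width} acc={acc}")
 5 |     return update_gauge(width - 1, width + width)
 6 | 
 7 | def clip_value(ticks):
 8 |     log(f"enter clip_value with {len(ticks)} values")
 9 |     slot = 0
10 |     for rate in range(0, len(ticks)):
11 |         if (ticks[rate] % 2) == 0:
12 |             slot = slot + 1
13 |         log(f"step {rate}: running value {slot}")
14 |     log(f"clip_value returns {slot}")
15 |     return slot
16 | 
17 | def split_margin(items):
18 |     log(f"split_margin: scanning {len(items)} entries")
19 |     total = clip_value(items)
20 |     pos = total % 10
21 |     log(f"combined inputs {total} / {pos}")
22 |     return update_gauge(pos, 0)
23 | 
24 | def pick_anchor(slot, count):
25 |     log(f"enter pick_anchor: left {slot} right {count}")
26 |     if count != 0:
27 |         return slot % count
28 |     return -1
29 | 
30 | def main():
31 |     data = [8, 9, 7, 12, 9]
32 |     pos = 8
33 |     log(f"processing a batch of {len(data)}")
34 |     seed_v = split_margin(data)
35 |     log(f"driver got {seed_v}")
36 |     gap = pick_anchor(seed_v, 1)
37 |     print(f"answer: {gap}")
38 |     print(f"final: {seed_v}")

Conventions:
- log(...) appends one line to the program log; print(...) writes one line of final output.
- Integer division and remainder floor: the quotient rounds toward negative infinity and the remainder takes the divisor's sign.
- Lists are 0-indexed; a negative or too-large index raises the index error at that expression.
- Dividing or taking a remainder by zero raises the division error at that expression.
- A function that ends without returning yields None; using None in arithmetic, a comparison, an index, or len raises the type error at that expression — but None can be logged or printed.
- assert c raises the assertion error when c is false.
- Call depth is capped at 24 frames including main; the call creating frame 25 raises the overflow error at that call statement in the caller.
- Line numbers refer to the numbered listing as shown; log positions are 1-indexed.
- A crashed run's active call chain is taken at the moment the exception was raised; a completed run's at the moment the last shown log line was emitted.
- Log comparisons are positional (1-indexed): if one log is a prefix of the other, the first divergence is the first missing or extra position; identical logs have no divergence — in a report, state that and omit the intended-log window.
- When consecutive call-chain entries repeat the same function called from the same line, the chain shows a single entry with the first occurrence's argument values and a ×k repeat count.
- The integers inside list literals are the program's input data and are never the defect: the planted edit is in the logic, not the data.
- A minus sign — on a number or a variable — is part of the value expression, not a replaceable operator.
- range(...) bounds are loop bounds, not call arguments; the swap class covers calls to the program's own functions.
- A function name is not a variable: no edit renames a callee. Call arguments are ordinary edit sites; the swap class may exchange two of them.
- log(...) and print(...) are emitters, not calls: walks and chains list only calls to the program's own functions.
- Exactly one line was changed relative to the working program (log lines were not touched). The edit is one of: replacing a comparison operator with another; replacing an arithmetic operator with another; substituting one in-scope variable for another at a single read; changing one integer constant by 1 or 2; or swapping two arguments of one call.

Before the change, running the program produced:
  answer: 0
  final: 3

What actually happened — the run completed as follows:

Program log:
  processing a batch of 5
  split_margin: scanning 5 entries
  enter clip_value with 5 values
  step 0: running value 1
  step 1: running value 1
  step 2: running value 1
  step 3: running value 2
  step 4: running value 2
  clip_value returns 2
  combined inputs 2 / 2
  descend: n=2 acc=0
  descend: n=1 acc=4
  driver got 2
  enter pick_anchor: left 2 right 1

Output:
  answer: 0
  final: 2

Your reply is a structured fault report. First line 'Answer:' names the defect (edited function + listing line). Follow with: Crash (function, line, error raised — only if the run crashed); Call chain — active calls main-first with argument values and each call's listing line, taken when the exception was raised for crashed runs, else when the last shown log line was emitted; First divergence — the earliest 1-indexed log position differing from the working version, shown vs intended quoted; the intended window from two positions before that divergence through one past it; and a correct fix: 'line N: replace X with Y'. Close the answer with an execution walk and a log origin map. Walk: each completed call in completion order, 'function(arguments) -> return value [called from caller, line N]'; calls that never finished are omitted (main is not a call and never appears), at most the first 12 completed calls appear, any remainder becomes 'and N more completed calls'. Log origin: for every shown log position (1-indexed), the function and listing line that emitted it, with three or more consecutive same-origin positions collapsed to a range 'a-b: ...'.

Answer: the defect is in update_gauge at line 5.
Core observation: Everything matches until log position 12, which reads 'descend: n=1 acc=4' in place of 'descend: n=1 acc=2'.
Call chain: main -> pick_anchor(2, 1) (called at line 36).
First divergence: position 12; shown 'descend: n=1 acc=4' vs intended 'descend: n=1 acc=2'.
Intended log window:
  10: combined inputs 2 / 2
  11: descend: n=2 acc=0
  12: descend: n=1 acc=2
  13: driver got 3
Execution walk:
  clip_value([8, 9, 7, 12, 9]) -> 2  [called from split_margin, line 19]
  update_gauge(0, 2) -> 2  [called from update_gauge, line 5]
  update_gauge(1, 4) -> 2  [called from update_gauge, line 5]
  update_gauge(2, 0) -> 2  [called from split_margin, line 22]
  split_margin([8, 9, 7, 12, 9]) -> 2  [called from main, line 34]
  pick_anchor(2, 1) -> 0  [called from main, line 36]
Log line origins:
  1: from main, line 33
  2: from split_margin, line 18
  3: from clip_value, line 8
  4-8: from clip_value, line 13
  9: from clip_value, line 14
  10: from split_margin, line 21
  11: from update_gauge, line 4
  12: from update_gauge, line 4
  13: from main, line 35
  14: from pick_anchor, line 25
A correct fix: line 5: replace `width + width` with `acc + width`.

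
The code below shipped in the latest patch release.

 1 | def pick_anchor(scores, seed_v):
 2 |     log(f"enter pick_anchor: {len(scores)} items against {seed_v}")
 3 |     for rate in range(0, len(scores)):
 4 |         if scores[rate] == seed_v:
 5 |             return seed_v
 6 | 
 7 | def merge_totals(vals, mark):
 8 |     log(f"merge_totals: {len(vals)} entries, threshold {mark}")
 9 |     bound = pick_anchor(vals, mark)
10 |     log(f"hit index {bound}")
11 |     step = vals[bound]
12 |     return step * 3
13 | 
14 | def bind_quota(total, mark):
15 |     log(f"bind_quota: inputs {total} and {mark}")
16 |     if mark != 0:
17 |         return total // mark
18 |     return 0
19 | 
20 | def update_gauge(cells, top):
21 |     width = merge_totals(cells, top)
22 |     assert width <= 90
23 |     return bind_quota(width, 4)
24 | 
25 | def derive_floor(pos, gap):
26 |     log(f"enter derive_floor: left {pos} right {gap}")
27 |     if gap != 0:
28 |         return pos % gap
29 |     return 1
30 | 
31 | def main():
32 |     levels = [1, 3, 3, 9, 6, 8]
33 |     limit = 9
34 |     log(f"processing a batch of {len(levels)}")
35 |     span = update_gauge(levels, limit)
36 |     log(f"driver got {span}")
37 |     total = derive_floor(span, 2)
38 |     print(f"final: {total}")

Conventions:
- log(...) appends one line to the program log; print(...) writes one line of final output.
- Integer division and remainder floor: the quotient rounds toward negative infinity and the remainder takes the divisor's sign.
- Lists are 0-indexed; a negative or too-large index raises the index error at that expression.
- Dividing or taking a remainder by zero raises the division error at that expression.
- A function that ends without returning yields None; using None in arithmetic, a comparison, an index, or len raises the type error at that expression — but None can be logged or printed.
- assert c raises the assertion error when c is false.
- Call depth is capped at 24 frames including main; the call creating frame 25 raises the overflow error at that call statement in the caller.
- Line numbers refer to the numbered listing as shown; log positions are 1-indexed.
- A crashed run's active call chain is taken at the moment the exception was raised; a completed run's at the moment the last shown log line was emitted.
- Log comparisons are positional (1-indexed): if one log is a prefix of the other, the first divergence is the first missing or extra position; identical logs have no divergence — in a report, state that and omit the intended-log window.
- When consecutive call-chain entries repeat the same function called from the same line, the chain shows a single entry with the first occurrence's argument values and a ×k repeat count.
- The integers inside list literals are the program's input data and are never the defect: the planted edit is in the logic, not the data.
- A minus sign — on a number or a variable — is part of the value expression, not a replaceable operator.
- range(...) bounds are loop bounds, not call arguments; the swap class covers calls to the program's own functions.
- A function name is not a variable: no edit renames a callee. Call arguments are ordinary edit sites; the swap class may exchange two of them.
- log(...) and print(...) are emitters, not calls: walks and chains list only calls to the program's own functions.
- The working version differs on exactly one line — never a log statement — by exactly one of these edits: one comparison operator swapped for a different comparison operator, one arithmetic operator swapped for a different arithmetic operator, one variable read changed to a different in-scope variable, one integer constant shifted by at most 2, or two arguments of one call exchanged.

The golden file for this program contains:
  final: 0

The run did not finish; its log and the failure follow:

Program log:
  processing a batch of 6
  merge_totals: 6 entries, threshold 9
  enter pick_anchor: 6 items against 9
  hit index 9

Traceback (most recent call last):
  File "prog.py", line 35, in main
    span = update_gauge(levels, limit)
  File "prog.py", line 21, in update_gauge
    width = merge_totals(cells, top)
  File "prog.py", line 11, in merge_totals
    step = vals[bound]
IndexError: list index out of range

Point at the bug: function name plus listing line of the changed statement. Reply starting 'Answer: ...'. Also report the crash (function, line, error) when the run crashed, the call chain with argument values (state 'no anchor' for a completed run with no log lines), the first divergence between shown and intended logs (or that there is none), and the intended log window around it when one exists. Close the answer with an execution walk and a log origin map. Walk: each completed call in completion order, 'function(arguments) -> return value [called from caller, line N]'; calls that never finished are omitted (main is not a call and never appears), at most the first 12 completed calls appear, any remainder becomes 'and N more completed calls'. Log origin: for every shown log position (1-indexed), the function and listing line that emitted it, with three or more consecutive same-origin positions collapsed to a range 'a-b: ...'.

Answer: the defect is in pick_anchor at line 5.
Key fact: The earliest visible damage is log position 4 — 'hit index 9' rather than the intended 'hit index 3'.
Crash: merge_totals, line 11, IndexError.
Call chain: main -> update_gauge([1, 3, 3, 9, 6, 8], 9) (called at line 35) -> merge_totals([1, 3, 3, 9, 6, 8], 9) (called at line 21).
First divergence: position 4; shown 'hit index 9' vs intended 'hit index 3'.
Intended log window:
  2: merge_totals: 6 entries, threshold 9
  3: enter pick_anchor: 6 items against 9
  4: hit index 3
  5: bind_quota: inputs 27 and 4
Execution walk:
  pick_anchor([1, 3, 3, 9, 6, 8], 9) -> 9  [called from merge_totals, line 9]
Log line origins:
  1: logged in main at line 34
  2: logged in merge_totals at line 8
  3: logged in pick_anchor at line 2
  4: logged in merge_totals at line 10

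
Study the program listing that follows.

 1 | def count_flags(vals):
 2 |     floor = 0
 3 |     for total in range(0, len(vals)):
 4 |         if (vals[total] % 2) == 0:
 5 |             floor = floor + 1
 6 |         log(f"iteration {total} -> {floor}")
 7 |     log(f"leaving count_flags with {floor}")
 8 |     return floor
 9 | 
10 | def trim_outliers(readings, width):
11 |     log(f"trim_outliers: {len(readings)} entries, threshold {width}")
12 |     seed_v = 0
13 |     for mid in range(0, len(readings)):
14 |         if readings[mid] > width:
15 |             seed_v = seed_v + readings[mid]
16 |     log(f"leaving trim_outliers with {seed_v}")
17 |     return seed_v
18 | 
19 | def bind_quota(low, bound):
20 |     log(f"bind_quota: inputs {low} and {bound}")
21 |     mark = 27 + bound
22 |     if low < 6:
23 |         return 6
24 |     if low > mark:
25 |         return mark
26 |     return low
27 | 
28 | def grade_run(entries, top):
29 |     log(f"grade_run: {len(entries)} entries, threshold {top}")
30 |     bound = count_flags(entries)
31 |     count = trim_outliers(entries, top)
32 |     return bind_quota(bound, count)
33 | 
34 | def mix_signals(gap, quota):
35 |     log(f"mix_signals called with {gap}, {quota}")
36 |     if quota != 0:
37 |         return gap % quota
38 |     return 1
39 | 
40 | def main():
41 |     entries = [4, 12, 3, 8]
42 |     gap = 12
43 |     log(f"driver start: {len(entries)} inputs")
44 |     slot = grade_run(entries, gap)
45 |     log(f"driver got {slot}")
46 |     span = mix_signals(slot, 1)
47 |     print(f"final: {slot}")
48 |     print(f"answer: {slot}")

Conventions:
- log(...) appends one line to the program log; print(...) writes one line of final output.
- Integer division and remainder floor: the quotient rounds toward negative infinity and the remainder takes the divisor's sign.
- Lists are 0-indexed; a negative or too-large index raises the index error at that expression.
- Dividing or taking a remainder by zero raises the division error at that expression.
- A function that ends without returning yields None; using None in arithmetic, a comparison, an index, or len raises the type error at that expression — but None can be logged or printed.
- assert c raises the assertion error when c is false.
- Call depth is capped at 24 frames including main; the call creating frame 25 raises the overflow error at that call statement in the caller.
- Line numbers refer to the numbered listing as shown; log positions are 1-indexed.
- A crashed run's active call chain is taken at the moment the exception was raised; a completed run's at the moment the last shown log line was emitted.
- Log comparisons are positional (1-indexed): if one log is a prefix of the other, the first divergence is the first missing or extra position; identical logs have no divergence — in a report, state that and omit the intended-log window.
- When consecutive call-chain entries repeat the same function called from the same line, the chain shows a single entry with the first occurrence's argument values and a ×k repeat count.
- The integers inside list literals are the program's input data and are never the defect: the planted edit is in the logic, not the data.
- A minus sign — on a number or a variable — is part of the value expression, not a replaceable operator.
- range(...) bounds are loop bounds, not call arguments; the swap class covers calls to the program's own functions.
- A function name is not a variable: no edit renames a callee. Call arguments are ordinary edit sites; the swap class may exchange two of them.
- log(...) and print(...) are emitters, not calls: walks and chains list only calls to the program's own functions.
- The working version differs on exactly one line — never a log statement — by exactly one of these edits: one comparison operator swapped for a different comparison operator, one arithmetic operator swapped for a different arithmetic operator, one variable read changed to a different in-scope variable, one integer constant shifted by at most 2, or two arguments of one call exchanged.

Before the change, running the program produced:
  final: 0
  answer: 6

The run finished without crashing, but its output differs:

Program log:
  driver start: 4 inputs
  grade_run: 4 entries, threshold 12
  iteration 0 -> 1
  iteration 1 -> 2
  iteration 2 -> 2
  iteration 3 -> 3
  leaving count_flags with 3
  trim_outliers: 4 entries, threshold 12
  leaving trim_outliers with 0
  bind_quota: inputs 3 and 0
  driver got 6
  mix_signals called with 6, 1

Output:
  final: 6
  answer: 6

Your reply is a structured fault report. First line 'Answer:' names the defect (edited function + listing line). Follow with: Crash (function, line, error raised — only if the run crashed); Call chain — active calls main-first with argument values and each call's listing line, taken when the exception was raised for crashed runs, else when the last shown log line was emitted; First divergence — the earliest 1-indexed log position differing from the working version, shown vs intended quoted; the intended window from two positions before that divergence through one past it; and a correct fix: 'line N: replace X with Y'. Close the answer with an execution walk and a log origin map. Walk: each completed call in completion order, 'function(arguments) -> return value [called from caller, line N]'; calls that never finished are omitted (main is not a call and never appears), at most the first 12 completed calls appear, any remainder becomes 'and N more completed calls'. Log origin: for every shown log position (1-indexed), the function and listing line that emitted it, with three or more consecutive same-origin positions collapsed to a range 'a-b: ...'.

Answer: the defect is in main at line 47.
Key fact: Nothing in the log betrays the bug — only the output does.
Call chain: main -> mix_signals(6, 1) (called at line 46).
First divergence: none; the two logs match at every position.
Execution walk:
  count_flags([4, 12, 3, 8]) -> 3  [called from grade_run, line 30]
  trim_outliers([4, 12, 3, 8], 12) -> 0  [called from grade_run, line 31]
  bind_quota(3, 0) -> 6  [called from grade_run, line 32]
  grade_run([4, 12, 3, 8], 12) -> 6  [called from main, line 44]
  mix_signals(6, 1) -> 0  [called from main, line 46]
Log origin:
  1: from main, line 43
  2: from grade_run, line 29
  3-6: from count_flags, line 6
  7: from count_flags, line 7
  8: from trim_outliers, line 11
  9: from trim_outliers, line 16
  10: from bind_quota, line 20
  11: from main, line 45
  12: from mix_signals, line 35
A correct fix: line 47: replace `slot` with `span`.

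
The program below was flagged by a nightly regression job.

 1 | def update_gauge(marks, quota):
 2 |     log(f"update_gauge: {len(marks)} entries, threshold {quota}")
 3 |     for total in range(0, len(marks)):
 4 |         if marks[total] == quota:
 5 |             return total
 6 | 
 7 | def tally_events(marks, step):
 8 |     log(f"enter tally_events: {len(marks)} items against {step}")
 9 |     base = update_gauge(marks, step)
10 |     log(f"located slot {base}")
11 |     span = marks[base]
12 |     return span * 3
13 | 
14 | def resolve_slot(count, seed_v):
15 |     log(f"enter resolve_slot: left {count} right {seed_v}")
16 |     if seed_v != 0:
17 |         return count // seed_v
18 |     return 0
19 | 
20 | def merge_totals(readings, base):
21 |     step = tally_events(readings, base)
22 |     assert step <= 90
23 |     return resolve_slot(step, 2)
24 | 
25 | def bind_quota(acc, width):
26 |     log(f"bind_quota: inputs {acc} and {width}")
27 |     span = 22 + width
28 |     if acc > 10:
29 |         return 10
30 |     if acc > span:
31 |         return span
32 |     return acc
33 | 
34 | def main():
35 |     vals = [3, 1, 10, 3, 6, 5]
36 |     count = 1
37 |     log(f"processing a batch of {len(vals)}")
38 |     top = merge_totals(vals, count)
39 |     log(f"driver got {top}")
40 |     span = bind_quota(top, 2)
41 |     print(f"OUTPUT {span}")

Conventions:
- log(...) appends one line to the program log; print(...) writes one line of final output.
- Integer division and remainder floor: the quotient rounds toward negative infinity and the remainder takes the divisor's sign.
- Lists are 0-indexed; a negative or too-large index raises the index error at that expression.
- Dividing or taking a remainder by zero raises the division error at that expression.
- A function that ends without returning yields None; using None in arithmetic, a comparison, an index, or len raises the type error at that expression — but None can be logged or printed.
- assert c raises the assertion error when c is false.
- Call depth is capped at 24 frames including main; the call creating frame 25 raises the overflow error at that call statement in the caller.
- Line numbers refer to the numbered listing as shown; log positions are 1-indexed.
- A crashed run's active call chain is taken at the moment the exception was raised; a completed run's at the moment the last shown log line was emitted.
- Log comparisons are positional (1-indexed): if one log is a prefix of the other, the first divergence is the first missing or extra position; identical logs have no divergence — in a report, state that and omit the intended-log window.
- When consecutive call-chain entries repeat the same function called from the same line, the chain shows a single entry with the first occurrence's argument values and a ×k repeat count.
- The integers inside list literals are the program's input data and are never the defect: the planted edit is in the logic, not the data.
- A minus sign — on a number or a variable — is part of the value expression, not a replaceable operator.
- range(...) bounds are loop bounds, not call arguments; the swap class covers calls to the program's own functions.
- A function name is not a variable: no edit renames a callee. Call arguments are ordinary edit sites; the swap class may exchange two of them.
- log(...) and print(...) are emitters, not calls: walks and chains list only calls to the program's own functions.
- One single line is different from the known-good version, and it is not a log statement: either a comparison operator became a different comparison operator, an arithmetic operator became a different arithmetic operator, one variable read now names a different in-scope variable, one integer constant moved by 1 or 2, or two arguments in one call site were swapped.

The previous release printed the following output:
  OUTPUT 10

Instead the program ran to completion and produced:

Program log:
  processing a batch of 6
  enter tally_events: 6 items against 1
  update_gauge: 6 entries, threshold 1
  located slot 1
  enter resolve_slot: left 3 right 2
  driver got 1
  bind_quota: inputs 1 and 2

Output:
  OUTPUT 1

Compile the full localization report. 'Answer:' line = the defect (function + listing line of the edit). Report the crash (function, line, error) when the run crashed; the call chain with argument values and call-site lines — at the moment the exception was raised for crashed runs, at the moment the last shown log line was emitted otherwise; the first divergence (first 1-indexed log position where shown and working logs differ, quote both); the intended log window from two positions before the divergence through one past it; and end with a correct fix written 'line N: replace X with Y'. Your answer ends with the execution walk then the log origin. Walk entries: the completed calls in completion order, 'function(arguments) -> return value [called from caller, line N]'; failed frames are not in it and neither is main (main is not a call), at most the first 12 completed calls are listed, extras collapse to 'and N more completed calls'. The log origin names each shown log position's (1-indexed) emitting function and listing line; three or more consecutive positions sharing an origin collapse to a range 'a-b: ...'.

Answer: the defect is in bind_quota at line 28.
The tell: Every logged value matches the working version; the printed result is what differs.
Call chain: main -> bind_quota(1, 2) (called at line 40).
First divergence: there is none — every log position agrees.
Execution walk:
  update_gauge([3, 1, 10, 3, 6, 5], 1) -> 1  [called from tally_events, line 9]
  tally_events([3, 1, 10, 3, 6, 5], 1) -> 3  [called from merge_totals, line 21]
  resolve_slot(3, 2) -> 1  [called from merge_totals, line 23]
  merge_totals([3, 1, 10, 3, 6, 5], 1) -> 1  [called from main, line 38]
  bind_quota(1, 2) -> 1  [called from main, line 40]
Log line origins:
  1: from main, line 37
  2: from tally_events, line 8
  3: from update_gauge, line 2
  4: from tally_events, line 10
  5: from resolve_slot, line 15
  6: from main, line 39
  7: from bind_quota, line 26
A correct fix: line 28: replace `>` with `<`.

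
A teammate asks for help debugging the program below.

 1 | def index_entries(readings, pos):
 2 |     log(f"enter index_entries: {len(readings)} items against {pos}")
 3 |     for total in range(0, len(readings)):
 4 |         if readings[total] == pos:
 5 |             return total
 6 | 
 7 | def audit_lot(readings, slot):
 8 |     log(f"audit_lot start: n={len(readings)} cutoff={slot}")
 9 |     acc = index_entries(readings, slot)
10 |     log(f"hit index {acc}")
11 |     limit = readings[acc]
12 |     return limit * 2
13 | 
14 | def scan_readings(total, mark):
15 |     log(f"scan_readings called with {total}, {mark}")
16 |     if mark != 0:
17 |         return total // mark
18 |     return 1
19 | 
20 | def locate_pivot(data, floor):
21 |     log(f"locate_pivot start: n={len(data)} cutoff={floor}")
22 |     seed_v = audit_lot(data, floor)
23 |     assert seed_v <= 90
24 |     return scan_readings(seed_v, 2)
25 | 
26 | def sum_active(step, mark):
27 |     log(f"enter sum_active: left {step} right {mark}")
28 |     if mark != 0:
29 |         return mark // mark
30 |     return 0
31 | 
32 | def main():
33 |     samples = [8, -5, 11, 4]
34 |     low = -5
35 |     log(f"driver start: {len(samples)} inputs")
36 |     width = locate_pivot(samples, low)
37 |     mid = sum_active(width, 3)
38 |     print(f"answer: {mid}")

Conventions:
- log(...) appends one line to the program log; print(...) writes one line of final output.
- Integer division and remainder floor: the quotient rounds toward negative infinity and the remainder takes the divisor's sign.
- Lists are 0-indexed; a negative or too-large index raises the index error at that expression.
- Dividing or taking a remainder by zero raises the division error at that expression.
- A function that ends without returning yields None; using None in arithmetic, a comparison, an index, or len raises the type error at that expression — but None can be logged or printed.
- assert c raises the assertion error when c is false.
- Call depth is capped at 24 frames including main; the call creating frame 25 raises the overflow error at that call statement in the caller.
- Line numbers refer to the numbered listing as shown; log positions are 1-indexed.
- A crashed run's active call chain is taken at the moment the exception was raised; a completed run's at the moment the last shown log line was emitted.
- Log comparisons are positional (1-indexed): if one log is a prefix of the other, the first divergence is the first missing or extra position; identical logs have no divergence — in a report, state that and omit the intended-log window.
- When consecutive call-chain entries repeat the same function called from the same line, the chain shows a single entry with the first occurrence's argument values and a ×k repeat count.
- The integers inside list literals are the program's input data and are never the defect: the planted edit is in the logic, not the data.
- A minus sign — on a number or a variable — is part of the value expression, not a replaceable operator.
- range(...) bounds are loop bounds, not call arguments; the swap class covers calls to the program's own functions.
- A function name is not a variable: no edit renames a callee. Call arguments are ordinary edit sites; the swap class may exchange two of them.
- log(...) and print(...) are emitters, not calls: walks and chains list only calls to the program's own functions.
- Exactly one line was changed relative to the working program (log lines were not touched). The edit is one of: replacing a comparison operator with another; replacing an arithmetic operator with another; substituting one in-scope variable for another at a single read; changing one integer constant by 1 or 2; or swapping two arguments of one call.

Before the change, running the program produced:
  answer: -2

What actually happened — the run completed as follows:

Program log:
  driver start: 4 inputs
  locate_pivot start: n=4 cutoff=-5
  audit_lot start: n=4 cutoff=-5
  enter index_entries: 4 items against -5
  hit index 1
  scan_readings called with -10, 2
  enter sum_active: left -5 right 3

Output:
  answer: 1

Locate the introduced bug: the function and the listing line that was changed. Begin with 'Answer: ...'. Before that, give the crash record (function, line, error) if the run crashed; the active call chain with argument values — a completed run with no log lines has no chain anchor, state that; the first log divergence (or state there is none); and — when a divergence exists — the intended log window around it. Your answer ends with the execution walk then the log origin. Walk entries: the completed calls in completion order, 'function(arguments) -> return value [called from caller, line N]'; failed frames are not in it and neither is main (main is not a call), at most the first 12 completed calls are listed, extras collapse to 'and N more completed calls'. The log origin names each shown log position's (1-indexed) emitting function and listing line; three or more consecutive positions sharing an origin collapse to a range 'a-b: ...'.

Answer: the defect is in sum_active at line 29.
Core observation: No log line changed; the fault shows up purely in the output.
Call chain: main -> sum_active(-5, 3) (called at line 37).
First divergence: there is none — every log position agrees.
Execution walk:
  index_entries([8, -5, 11, 4], -5) -> 1  [called from audit_lot, line 9]
  audit_lot([8, -5, 11, 4], -5) -> -10  [called from locate_pivot, line 22]
  scan_readings(-10, 2) -> -5  [called from locate_pivot, line 24]
  locate_pivot([8, -5, 11, 4], -5) -> -5  [called from main, line 36]
  sum_active(-5, 3) -> 1  [called from main, line 37]
Log line origins:
  1: logged in main at line 35
  2: logged in locate_pivot at line 21
  3: logged in audit_lot at line 8
  4: logged in index_entries at line 2
  5: logged in audit_lot at line 10
  6: logged in scan_readings at line 15
  7: logged in sum_active at line 27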